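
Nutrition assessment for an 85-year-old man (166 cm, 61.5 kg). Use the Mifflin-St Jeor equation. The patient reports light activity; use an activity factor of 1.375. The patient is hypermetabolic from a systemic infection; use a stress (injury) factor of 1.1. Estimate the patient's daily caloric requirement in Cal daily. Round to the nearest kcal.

Mifflin-St Jeor (male): BMR = 10(61.5) + 6.25(166) − 5(85) + 5 = 615 + 1037.5 − 425 + 5 = 1232.5 kcal/day.
TEE = BMR × activity factor = 1232.5 × 1.375 = 1694.6875 kcal/day.
Apply stress factor: 1694.6875 × 1.1 = 1864.1563 kcal/day.

1864 Cal daily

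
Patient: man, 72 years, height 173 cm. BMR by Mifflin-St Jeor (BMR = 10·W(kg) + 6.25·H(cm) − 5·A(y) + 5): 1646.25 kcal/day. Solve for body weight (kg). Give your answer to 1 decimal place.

92.0 kg

1646.25 = 10·W + 6.25(173) − 5(72) + 5
10·W = 1646.25 − 726.25 = 920, so W = 92 kg.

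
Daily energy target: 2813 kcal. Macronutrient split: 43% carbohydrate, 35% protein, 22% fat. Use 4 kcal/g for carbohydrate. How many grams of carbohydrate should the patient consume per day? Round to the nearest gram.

302 g/day

Carbohydrate energy = 43% × 2813 = 1209.59 kcal.
At 4 kcal/g: 1209.59 ÷ 4 = 302.3975 g.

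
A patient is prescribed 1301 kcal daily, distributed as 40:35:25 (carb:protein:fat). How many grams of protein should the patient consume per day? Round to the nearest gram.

114 g/day

Protein energy = 35% × 1301 = 455.35 kcal.
At 4 kcal/g: 455.35 ÷ 4 = 113.8375 g.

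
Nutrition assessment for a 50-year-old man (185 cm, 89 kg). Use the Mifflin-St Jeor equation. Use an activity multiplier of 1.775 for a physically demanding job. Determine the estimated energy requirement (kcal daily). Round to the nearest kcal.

3197 kcal daily

Mifflin-St Jeor (male): BMR = 10(89) + 6.25(185) − 5(50) + 5 = 890 + 1156.25 − 250 + 5 = 1801.25 kcal/day.
TEE = BMR × activity factor = 1801.25 × 1.775 = 3197.2188 kcal/day.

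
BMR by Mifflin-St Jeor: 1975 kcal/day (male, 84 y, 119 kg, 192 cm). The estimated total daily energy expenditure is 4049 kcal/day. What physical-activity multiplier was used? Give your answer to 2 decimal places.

2.05

Activity factor = TEE ÷ BMR = 4049 ÷ 1975 = 2.05.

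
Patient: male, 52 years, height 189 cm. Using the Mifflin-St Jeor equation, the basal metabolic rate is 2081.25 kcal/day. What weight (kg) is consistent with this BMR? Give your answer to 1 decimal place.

2081.25 = 10·W + 6.25(189) − 5(52) + 5
10·W = 2081.25 − 926.25 = 1155, so W = 115.5 kg.

115.5 kg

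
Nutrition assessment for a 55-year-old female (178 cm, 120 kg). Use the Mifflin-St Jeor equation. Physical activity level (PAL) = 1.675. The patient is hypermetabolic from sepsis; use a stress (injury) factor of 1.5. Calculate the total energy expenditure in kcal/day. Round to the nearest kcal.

Mifflin-St Jeor (female): BMR = 10(120) + 6.25(178) − 5(55) − 161 = 1200 + 1112.5 − 275 − 161 = 1876.5 kcal/day.
TEE = BMR × activity factor = 1876.5 × 1.675 = 3143.1375 kcal/day.
Apply stress factor: 3143.1375 × 1.5 = 4714.7063 kcal/day.

4715 kcal/day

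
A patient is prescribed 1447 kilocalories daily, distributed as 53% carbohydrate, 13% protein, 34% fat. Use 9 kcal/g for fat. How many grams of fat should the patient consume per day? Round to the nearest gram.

Fat energy = 34% × 1447 = 491.98 kcal.
At 9 kcal/g: 491.98 ÷ 9 = 54.6644 g.

55 g/day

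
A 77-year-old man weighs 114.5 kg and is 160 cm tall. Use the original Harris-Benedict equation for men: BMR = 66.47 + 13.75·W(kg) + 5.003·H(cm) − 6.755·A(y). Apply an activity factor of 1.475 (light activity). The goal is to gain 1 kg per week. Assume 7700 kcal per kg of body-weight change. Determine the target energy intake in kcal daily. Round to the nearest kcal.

Harris-Benedict: BMR = 66.47 + 13.75(114.5) + 5.003(160) − 6.755(77) = 1921.19 kcal/day.
TEE = 1921.19 × 1.475 = 2833.7553 kcal/day.
Required daily surplus = 1 × 7700 ÷ 7 = 1100 kcal/day.
Target intake = 2833.7553 + 1100 = 3933.7553 kcal/day.

3934 kcal daily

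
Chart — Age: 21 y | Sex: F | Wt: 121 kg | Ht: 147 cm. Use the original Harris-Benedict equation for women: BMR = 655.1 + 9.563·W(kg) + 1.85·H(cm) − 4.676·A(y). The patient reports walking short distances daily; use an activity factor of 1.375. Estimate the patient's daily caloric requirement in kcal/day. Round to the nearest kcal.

2731 kcal/day

Harris-Benedict: BMR = 655.1 + 9.563(121) + 1.85(147) − 4.676(21) = 1985.977 kcal/day.
TEE = BMR × activity factor = 1985.977 × 1.375 = 2730.7184 kcal/day.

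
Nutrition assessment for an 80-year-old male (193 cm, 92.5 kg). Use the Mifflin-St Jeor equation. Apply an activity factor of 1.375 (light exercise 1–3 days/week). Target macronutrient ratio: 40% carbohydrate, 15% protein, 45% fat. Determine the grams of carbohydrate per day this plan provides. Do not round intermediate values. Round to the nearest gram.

Mifflin-St Jeor (male): BMR = 10(92.5) + 6.25(193) − 5(80) + 5 = 925 + 1206.25 − 400 + 5 = 1736.25 kcal/day.
TEE = 1736.25 × 1.375 = 2387.3438 kcal/day.
Carbohydrate energy = 40% × 2387.3438 = 954.9375 kcal.
Carbohydrate = 954.9375 ÷ 4 kcal/g = 238.7344 g.

239 g/day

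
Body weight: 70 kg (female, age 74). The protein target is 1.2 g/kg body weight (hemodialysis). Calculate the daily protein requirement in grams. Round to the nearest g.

84 g/day

Protein = 1.2 g/kg × 70 kg = 84 g/day.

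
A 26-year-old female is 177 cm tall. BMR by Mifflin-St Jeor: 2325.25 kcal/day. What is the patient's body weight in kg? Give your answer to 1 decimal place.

2325.25 = 10·W + 6.25(177) − 5(26) − 161
10·W = 2325.25 − 815.25 = 1510, so W = 151 kg.

151.0 kg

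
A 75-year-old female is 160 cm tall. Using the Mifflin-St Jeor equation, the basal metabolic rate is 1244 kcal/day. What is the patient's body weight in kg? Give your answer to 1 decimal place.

1244 = 10·W + 6.25(160) − 5(75) − 161
10·W = 1244 − 464 = 780, so W = 78 kg.

78.0 kg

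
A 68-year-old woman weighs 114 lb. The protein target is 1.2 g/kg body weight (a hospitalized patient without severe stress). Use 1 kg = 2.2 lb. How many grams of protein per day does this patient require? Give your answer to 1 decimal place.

62.2 g/day

Weight in kg = 114 ÷ 2.2 = 51.8182 kg.
Protein = 1.2 g/kg × 51.8182 kg = 62.1818 g/day.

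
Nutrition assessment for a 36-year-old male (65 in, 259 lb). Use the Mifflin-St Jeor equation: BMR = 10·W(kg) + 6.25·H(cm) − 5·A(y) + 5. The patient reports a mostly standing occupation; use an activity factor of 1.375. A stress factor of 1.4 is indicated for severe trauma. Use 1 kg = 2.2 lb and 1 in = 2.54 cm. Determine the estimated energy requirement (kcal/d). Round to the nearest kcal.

3916 kcal/d

Convert to metric: weight = 259 ÷ 2.2 = 117.7273 kg; height = 65 × 2.54 = 165.1 cm.
Mifflin-St Jeor (male): BMR = 10(117.7273) + 6.25(165.1) − 5(36) + 5 = 1177.2727 + 1031.875 − 180 + 5 = 2034.1477 kcal/day.
TEE = BMR × activity factor = 2034.1477 × 1.375 = 2796.9531 kcal/day.
Apply stress factor: 2796.9531 × 1.4 = 3915.7344 kcal/day.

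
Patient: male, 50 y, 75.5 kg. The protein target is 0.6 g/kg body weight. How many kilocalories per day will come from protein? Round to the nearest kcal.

181 kcal/day

Protein = 0.6 g/kg × 75.5 kg = 45.3 g/day.
Protein energy = 45.3 g × 4 kcal/g = 181.2 kcal/day.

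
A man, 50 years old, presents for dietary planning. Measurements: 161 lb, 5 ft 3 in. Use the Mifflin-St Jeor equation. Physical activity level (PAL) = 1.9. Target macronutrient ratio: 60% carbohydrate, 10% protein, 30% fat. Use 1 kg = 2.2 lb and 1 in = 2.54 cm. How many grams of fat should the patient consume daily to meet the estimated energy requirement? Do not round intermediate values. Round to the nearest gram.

Convert to metric: weight = 161 ÷ 2.2 = 73.1818 kg; height = (5×12 + 3) × 2.54 = 63 × 2.54 = 160.02 cm.
Mifflin-St Jeor (male): BMR = 10(73.1818) + 6.25(160.02) − 5(50) + 5 = 731.8182 + 1000.125 − 250 + 5 = 1486.9432 kcal/day.
TEE = 1486.9432 × 1.9 = 2825.192 kcal/day.
Fat energy = 30% × 2825.192 = 847.5576 kcal.
Fat = 847.5576 ÷ 9 kcal/g = 94.1731 g.

94 g/day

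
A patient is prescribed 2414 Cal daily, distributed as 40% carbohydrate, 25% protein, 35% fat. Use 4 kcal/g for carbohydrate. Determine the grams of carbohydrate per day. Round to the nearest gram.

241 g/day

Carbohydrate energy = 40% × 2414 = 965.6 kcal.
At 4 kcal/g: 965.6 ÷ 4 = 241.4 g.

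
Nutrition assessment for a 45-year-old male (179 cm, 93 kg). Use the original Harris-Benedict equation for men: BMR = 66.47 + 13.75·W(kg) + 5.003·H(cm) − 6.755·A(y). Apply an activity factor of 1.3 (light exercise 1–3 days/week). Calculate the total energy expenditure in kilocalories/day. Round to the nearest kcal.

Harris-Benedict: BMR = 66.47 + 13.75(93) + 5.003(179) − 6.755(45) = 1936.782 kcal/day.
TEE = BMR × activity factor = 1936.782 × 1.3 = 2517.8166 kcal/day.

2518 kilocalories/day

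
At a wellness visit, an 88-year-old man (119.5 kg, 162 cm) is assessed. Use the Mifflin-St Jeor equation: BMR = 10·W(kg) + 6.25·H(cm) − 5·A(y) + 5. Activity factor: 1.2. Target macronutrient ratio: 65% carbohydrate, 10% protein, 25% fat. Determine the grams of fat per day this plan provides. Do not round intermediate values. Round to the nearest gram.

59 g/day

Mifflin-St Jeor (male): BMR = 10(119.5) + 6.25(162) − 5(88) + 5 = 1195 + 1012.5 − 440 + 5 = 1772.5 kcal/day.
TEE = 1772.5 × 1.2 = 2127 kcal/day.
Fat energy = 25% × 2127 = 531.75 kcal.
Fat = 531.75 ÷ 9 kcal/g = 59.0833 g.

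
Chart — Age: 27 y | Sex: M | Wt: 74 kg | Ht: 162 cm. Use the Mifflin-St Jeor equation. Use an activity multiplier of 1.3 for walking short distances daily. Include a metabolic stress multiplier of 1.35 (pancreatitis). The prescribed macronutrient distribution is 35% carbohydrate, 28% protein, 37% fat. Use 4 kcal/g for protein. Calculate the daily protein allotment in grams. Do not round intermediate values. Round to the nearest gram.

199 g/day

Mifflin-St Jeor (male): BMR = 10(74) + 6.25(162) − 5(27) + 5 = 740 + 1012.5 − 135 + 5 = 1622.5 kcal/day.
TEE = 1622.5 × 1.3 = 2109.25 kcal/day.
With stress factor 1.35: 2109.25 × 1.35 = 2847.4875 kcal/day.
Protein energy = 28% × 2847.4875 = 797.2965 kcal.
Protein = 797.2965 ÷ 4 kcal/g = 199.3241 g.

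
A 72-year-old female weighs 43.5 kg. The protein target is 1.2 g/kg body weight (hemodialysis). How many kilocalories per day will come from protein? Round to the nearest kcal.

209 kcal/day

Protein = 1.2 g/kg × 43.5 kg = 52.2 g/day.
Protein energy = 52.2 g × 4 kcal/g = 208.8 kcal/day.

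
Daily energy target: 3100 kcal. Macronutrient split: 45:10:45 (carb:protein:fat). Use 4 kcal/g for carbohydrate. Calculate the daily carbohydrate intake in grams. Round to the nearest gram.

349 g/day

Carbohydrate energy = 45% × 3100 = 1395 kcal.
At 4 kcal/g: 1395 ÷ 4 = 348.75 g.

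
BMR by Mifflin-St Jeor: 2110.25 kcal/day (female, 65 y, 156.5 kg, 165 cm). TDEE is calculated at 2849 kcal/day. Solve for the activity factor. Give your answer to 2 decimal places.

Activity factor = TEE ÷ BMR = 2849 ÷ 2110.25 = 1.35.

1.35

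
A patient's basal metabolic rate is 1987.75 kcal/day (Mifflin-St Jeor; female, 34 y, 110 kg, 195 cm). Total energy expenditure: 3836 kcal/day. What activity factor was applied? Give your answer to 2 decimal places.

Activity factor = TEE ÷ BMR = 3836 ÷ 1987.75 = 1.93.

1.93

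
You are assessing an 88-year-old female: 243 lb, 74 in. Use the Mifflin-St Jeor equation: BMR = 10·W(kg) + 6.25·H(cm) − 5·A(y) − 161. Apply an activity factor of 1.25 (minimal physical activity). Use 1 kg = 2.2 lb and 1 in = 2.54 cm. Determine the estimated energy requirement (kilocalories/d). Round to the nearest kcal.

2098 kilocalories/d

Convert to metric: weight = 243 ÷ 2.2 = 110.4545 kg; height = 74 × 2.54 = 187.96 cm.
Mifflin-St Jeor (female): BMR = 10(110.4545) + 6.25(187.96) − 5(88) − 161 = 1104.5455 + 1174.75 − 440 − 161 = 1678.2955 kcal/day.
TEE = BMR × activity factor = 1678.2955 × 1.25 = 2097.8693 kcal/day.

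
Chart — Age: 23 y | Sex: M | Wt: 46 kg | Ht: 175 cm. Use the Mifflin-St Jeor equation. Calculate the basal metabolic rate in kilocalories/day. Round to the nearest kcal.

1444 kilocalories/day

Mifflin-St Jeor (male): BMR = 10(46) + 6.25(175) − 5(23) + 5 = 460 + 1093.75 − 115 + 5 = 1443.75 kcal/day.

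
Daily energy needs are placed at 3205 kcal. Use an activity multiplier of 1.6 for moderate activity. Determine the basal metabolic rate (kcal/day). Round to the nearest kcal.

2003 kcal/day

BMR = TEE ÷ activity factor = 3205 ÷ 1.6 = 2003.125 kcal/day.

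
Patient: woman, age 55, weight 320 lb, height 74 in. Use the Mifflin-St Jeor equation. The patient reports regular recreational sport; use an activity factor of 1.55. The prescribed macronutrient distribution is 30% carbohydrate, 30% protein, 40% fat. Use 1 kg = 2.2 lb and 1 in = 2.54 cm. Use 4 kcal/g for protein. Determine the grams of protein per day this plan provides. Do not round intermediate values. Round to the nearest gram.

255 g/day

Convert to metric: weight = 320 ÷ 2.2 = 145.4545 kg; height = 74 × 2.54 = 187.96 cm.
Mifflin-St Jeor (female): BMR = 10(145.4545) + 6.25(187.96) − 5(55) − 161 = 1454.5455 + 1174.75 − 275 − 161 = 2193.2955 kcal/day.
TEE = 2193.2955 × 1.55 = 3399.608 kcal/day.
Protein energy = 30% × 3399.608 = 1019.8824 kcal.
Protein = 1019.8824 ÷ 4 kcal/g = 254.9706 g.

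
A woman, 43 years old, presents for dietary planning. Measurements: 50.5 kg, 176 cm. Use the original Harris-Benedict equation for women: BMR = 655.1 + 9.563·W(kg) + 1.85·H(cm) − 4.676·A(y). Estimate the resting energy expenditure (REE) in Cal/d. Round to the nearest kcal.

Harris-Benedict: BMR = 655.1 + 9.563(50.5) + 1.85(176) − 4.676(43) = 1262.5635 kcal/day.

1263 Cal/d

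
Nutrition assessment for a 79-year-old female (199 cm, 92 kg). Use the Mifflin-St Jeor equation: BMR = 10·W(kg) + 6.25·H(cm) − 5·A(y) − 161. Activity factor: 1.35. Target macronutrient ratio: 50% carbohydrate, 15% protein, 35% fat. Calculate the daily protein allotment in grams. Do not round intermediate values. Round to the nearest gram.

Mifflin-St Jeor (female): BMR = 10(92) + 6.25(199) − 5(79) − 161 = 920 + 1243.75 − 395 − 161 = 1607.75 kcal/day.
TEE = 1607.75 × 1.35 = 2170.4625 kcal/day.
Protein energy = 15% × 2170.4625 = 325.5694 kcal.
Protein = 325.5694 ÷ 4 kcal/g = 81.3923 g.

81 g/day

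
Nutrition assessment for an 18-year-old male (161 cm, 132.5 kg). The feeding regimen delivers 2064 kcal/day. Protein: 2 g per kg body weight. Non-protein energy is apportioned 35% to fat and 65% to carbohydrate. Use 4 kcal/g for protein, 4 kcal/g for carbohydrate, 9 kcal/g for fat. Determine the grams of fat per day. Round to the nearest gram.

39 g/day

Protein = 2 × 132.5 = 265 g → 265 × 4 = 1060 kcal.
Non-protein calories = 2064 − 1060 = 1004 kcal.
Fat: 35% × 1004 = 351.4 kcal; carbohydrate: 652.6 kcal.
Fat: 351.4 kcal ÷ 9 kcal/g = 39.0444 g.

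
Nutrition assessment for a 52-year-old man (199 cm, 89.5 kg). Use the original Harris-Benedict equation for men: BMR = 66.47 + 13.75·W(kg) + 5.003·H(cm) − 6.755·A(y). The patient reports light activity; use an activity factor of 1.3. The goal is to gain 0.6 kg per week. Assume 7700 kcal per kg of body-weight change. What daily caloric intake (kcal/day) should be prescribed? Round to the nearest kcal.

3184 kcal/day

Harris-Benedict: BMR = 66.47 + 13.75(89.5) + 5.003(199) − 6.755(52) = 1941.432 kcal/day.
TEE = 1941.432 × 1.3 = 2523.8616 kcal/day.
Required daily surplus = 0.6 × 7700 ÷ 7 = 660 kcal/day.
Target intake = 2523.8616 + 660 = 3183.8616 kcal/day.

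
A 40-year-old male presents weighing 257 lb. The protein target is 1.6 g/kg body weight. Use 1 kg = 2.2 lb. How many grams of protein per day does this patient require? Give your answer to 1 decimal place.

186.9 g/day

Weight in kg = 257 ÷ 2.2 = 116.8182 kg.
Protein = 1.6 g/kg × 116.8182 kg = 186.9091 g/day.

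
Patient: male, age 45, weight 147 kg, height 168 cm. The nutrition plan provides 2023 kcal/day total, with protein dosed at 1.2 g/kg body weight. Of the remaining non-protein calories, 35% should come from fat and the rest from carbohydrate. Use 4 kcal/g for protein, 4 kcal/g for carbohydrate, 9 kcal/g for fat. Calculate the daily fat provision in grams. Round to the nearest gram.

Protein = 1.2 × 147 = 176.4 g → 176.4 × 4 = 705.6 kcal.
Non-protein calories = 2023 − 705.6 = 1317.4 kcal.
Fat: 35% × 1317.4 = 461.09 kcal; carbohydrate: 856.31 kcal.
Fat: 461.09 kcal ÷ 9 kcal/g = 51.2322 g.

51 g/day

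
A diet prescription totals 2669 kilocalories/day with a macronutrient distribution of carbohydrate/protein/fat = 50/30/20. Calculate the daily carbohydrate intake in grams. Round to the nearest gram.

Carbohydrate energy = 50% × 2669 = 1334.5 kcal.
At 4 kcal/g: 1334.5 ÷ 4 = 333.625 g.

334 g/day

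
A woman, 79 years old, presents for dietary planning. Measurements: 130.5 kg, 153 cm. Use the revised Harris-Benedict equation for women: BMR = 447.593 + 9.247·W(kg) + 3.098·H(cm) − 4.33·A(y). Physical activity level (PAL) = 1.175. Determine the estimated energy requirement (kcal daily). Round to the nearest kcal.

Harris-Benedict: BMR = 447.593 + 9.247(130.5) + 3.098(153) − 4.33(79) = 1786.2505 kcal/day.
TEE = BMR × activity factor = 1786.2505 × 1.175 = 2098.8443 kcal/day.

2099 kcal daily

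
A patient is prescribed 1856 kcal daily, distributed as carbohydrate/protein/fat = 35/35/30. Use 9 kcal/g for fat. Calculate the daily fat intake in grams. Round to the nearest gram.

62 g/day

Fat energy = 30% × 1856 = 556.8 kcal.
At 9 kcal/g: 556.8 ÷ 9 = 61.8667 g.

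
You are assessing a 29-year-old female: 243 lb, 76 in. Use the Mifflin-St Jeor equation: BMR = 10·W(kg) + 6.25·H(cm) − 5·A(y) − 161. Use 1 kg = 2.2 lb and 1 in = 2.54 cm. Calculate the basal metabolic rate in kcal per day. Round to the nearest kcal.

Convert to metric: weight = 243 ÷ 2.2 = 110.4545 kg; height = 76 × 2.54 = 193.04 cm.
Mifflin-St Jeor (female): BMR = 10(110.4545) + 6.25(193.04) − 5(29) − 161 = 1104.5455 + 1206.5 − 145 − 161 = 2005.0455 kcal/day.

2005 kcal per day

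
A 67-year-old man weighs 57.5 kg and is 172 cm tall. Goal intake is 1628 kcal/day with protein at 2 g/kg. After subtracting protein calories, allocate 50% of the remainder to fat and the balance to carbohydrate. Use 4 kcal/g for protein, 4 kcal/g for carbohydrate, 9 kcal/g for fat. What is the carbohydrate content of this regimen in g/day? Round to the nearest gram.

146 g/day

Protein = 2 × 57.5 = 115 g → 115 × 4 = 460 kcal.
Non-protein calories = 1628 − 460 = 1168 kcal.
Fat: 50% × 1168 = 584 kcal; carbohydrate: 584 kcal.
Carbohydrate: 584 kcal ÷ 4 kcal/g = 146 g.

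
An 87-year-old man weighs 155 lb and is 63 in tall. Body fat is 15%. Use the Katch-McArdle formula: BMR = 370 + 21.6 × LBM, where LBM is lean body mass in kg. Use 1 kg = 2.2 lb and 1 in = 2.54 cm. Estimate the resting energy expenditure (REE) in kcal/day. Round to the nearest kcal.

Convert to metric: weight = 155 ÷ 2.2 = 70.4545 kg; height = 63 × 2.54 = 160.02 cm.
LBM = 70.4545 × (1 − 0.15) = 59.8864 kg. Katch-McArdle: BMR = 370 + 21.6 × 59.8864 = 1663.5455 kcal/day.

1664 kcal/day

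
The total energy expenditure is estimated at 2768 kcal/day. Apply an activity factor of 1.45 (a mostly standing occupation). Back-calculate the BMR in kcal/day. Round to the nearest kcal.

BMR = TEE ÷ activity factor = 2768 ÷ 1.45 = 1908.9655 kcal/day.

1909 kcal/day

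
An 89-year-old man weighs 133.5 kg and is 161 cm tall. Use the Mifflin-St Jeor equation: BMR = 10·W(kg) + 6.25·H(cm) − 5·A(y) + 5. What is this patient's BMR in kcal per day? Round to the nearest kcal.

Mifflin-St Jeor (male): BMR = 10(133.5) + 6.25(161) − 5(89) + 5 = 1335 + 1006.25 − 445 + 5 = 1901.25 kcal/day.

1901 kcal per day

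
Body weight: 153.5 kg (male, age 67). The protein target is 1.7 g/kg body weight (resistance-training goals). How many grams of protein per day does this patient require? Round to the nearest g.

261 g/day

Protein = 1.7 g/kg × 153.5 kg = 260.95 g/day.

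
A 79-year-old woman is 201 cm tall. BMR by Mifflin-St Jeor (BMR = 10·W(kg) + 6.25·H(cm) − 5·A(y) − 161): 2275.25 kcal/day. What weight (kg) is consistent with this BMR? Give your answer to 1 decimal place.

2275.25 = 10·W + 6.25(201) − 5(79) − 161
10·W = 2275.25 − 700.25 = 1575, so W = 157.5 kg.

157.5 kg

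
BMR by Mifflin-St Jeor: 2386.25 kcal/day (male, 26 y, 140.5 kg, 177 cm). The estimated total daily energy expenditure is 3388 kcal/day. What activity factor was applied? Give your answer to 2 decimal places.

Activity factor = TEE ÷ BMR = 3388 ÷ 2386.25 = 1.42.

1.42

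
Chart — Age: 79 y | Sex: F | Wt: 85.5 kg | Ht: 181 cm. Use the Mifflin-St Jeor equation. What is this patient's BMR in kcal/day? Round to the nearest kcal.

Mifflin-St Jeor (female): BMR = 10(85.5) + 6.25(181) − 5(79) − 161 = 855 + 1131.25 − 395 − 161 = 1430.25 kcal/day.

1430 kcal/day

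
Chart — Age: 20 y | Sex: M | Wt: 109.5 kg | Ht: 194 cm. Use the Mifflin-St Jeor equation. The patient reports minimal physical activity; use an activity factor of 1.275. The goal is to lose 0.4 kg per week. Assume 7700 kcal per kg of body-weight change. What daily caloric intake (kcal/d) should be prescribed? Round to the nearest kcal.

Mifflin-St Jeor (male): BMR = 10(109.5) + 6.25(194) − 5(20) + 5 = 1095 + 1212.5 − 100 + 5 = 2212.5 kcal/day.
TEE = 2212.5 × 1.275 = 2820.9375 kcal/day.
Required daily deficit = 0.4 × 7700 ÷ 7 = 440 kcal/day.
Target intake = 2820.9375 − 440 = 2380.9375 kcal/day.

2381 kcal/d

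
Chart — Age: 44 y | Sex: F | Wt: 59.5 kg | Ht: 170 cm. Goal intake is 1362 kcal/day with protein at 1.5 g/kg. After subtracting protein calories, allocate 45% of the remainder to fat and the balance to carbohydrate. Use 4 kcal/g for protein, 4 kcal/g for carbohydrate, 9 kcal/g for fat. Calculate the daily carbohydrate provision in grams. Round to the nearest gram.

138 g/day

Protein = 1.5 × 59.5 = 89.25 g → 89.25 × 4 = 357 kcal.
Non-protein calories = 1362 − 357 = 1005 kcal.
Fat: 45% × 1005 = 452.25 kcal; carbohydrate: 552.75 kcal.
Carbohydrate: 552.75 kcal ÷ 4 kcal/g = 138.1875 g.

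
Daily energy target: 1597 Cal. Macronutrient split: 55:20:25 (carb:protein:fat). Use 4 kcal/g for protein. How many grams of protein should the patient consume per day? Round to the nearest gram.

Protein energy = 20% × 1597 = 319.4 kcal.
At 4 kcal/g: 319.4 ÷ 4 = 79.85 g.

80 g/day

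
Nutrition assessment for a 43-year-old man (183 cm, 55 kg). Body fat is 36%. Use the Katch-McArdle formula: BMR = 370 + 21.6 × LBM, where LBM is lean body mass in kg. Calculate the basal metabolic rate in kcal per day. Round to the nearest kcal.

1130 kcal per day

LBM = 55 × (1 − 0.36) = 35.2 kg. Katch-McArdle: BMR = 370 + 21.6 × 35.2 = 1130.32 kcal/day.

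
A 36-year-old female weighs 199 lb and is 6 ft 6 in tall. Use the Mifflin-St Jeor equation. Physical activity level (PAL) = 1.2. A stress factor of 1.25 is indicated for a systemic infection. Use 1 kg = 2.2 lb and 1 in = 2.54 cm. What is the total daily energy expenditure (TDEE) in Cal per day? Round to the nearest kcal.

Convert to metric: weight = 199 ÷ 2.2 = 90.4545 kg; height = (6×12 + 6) × 2.54 = 78 × 2.54 = 198.12 cm.
Mifflin-St Jeor (female): BMR = 10(90.4545) + 6.25(198.12) − 5(36) − 161 = 904.5455 + 1238.25 − 180 − 161 = 1801.7955 kcal/day.
TEE = BMR × activity factor = 1801.7955 × 1.2 = 2162.1545 kcal/day.
Apply stress factor: 2162.1545 × 1.25 = 2702.6932 kcal/day.

2703 Cal per day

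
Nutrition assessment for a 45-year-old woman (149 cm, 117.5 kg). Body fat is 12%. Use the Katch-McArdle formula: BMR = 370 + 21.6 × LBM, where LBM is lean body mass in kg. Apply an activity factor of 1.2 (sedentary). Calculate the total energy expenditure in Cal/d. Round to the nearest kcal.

3124 Cal/d

LBM = 117.5 × (1 − 0.12) = 103.4 kg. Katch-McArdle: BMR = 370 + 21.6 × 103.4 = 2603.44 kcal/day.
TEE = BMR × activity factor = 2603.44 × 1.2 = 3124.128 kcal/day.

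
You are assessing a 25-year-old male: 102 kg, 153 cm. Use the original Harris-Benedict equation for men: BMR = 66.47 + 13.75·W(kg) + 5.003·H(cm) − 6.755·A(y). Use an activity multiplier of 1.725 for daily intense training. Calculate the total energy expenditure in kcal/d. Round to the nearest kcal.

3563 kcal/d

Harris-Benedict: BMR = 66.47 + 13.75(102) + 5.003(153) − 6.755(25) = 2065.554 kcal/day.
TEE = BMR × activity factor = 2065.554 × 1.725 = 3563.0807 kcal/day.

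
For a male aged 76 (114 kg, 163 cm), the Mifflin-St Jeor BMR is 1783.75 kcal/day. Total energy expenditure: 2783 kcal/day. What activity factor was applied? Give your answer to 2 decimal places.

Activity factor = TEE ÷ BMR = 2783 ÷ 1783.75 = 1.56.

1.56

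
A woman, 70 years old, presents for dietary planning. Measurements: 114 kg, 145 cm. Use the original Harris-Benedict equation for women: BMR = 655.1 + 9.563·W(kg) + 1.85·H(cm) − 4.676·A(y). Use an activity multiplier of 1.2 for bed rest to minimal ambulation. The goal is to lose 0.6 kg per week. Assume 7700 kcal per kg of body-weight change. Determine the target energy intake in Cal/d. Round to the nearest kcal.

1363 Cal/d

Harris-Benedict: BMR = 655.1 + 9.563(114) + 1.85(145) − 4.676(70) = 1686.212 kcal/day.
TEE = 1686.212 × 1.2 = 2023.4544 kcal/day.
Required daily deficit = 0.6 × 7700 ÷ 7 = 660 kcal/day.
Target intake = 2023.4544 − 660 = 1363.4544 kcal/day.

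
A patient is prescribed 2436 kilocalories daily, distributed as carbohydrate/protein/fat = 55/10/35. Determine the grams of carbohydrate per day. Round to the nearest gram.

Carbohydrate energy = 55% × 2436 = 1339.8 kcal.
At 4 kcal/g: 1339.8 ÷ 4 = 334.95 g.

335 g/day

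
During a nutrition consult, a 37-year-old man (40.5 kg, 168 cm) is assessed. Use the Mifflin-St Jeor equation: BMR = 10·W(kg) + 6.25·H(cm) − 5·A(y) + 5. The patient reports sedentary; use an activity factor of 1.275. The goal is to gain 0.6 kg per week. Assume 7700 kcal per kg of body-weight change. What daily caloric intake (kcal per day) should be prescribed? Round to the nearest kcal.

2286 kcal per day

Mifflin-St Jeor (male): BMR = 10(40.5) + 6.25(168) − 5(37) + 5 = 405 + 1050 − 185 + 5 = 1275 kcal/day.
TEE = 1275 × 1.275 = 1625.625 kcal/day.
Required daily surplus = 0.6 × 7700 ÷ 7 = 660 kcal/day.
Target intake = 1625.625 + 660 = 2285.625 kcal/day.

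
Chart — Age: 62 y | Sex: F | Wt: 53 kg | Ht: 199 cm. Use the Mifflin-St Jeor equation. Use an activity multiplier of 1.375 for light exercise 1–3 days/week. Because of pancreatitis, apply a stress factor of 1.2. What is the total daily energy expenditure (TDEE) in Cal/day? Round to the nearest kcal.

2150 Cal/day

Mifflin-St Jeor (female): BMR = 10(53) + 6.25(199) − 5(62) − 161 = 530 + 1243.75 − 310 − 161 = 1302.75 kcal/day.
TEE = BMR × activity factor = 1302.75 × 1.375 = 1791.2813 kcal/day.
Apply stress factor: 1791.2813 × 1.2 = 2149.5375 kcal/day.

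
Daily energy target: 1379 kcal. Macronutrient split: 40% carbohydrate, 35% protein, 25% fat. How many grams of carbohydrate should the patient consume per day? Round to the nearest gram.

138 g/day

Carbohydrate energy = 40% × 1379 = 551.6 kcal.
At 4 kcal/g: 551.6 ÷ 4 = 137.9 g.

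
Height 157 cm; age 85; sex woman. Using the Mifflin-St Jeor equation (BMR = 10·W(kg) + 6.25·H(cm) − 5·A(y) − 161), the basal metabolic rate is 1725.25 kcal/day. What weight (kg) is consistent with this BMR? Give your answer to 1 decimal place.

133.0 kg

1725.25 = 10·W + 6.25(157) − 5(85) − 161
10·W = 1725.25 − 395.25 = 1330, so W = 133 kg.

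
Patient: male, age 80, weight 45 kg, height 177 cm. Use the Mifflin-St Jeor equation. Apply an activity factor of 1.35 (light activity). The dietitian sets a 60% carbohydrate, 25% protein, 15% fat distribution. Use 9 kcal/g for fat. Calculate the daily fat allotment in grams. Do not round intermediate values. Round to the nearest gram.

Mifflin-St Jeor (male): BMR = 10(45) + 6.25(177) − 5(80) + 5 = 450 + 1106.25 − 400 + 5 = 1161.25 kcal/day.
TEE = 1161.25 × 1.35 = 1567.6875 kcal/day.
Fat energy = 15% × 1567.6875 = 235.1531 kcal.
Fat = 235.1531 ÷ 9 kcal/g = 26.1281 g.

26 g/day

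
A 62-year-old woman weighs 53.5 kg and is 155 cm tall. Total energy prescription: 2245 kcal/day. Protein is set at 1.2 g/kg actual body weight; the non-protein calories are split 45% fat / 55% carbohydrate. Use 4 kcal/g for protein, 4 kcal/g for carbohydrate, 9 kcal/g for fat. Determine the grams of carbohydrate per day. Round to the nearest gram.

Protein = 1.2 × 53.5 = 64.2 g → 64.2 × 4 = 256.8 kcal.
Non-protein calories = 2245 − 256.8 = 1988.2 kcal.
Fat: 45% × 1988.2 = 894.69 kcal; carbohydrate: 1093.51 kcal.
Carbohydrate: 1093.51 kcal ÷ 4 kcal/g = 273.3775 g.

273 g/day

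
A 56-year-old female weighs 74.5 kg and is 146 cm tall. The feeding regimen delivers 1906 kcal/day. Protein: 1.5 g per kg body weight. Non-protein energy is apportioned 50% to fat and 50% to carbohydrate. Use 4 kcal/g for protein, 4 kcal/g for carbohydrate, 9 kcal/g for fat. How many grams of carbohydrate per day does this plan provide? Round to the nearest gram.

182 g/day

Protein = 1.5 × 74.5 = 111.75 g → 111.75 × 4 = 447 kcal.
Non-protein calories = 1906 − 447 = 1459 kcal.
Fat: 50% × 1459 = 729.5 kcal; carbohydrate: 729.5 kcal.
Carbohydrate: 729.5 kcal ÷ 4 kcal/g = 182.375 g.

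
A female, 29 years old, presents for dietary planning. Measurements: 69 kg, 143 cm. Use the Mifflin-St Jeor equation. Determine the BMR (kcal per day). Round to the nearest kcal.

1278 kcal per day

Mifflin-St Jeor (female): BMR = 10(69) + 6.25(143) − 5(29) − 161 = 690 + 893.75 − 145 − 161 = 1277.75 kcal/day.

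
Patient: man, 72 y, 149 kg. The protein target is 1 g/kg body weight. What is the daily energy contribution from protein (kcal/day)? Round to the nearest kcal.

Protein = 1 g/kg × 149 kg = 149 g/day.
Protein energy = 149 g × 4 kcal/g = 596 kcal/day.

596 kcal/day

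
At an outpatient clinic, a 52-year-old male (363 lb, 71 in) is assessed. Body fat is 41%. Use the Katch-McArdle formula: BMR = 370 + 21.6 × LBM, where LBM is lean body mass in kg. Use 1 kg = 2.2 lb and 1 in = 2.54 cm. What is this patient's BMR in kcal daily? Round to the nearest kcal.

Convert to metric: weight = 363 ÷ 2.2 = 165 kg; height = 71 × 2.54 = 180.34 cm.
LBM = 165 × (1 − 0.41) = 97.35 kg. Katch-McArdle: BMR = 370 + 21.6 × 97.35 = 2472.76 kcal/day.

2473 kcal daily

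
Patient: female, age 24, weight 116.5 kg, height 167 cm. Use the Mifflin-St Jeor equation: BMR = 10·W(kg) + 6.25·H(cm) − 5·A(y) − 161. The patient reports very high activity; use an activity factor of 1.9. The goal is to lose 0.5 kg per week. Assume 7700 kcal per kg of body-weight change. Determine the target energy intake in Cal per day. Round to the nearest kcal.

Mifflin-St Jeor (female): BMR = 10(116.5) + 6.25(167) − 5(24) − 161 = 1165 + 1043.75 − 120 − 161 = 1927.75 kcal/day.
TEE = 1927.75 × 1.9 = 3662.725 kcal/day.
Required daily deficit = 0.5 × 7700 ÷ 7 = 550 kcal/day.
Target intake = 3662.725 − 550 = 3112.725 kcal/day.

3113 Cal per day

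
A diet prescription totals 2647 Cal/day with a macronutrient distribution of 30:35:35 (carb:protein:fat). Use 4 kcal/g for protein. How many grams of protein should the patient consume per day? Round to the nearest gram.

232 g/day

Protein energy = 35% × 2647 = 926.45 kcal.
At 4 kcal/g: 926.45 ÷ 4 = 231.6125 g.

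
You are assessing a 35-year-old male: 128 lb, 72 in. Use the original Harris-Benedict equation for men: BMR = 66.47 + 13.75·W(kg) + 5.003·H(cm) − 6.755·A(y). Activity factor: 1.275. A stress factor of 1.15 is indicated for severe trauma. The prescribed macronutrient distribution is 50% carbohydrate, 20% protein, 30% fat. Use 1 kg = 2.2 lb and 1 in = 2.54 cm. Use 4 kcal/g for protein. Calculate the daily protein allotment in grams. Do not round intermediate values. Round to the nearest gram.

Convert to metric: weight = 128 ÷ 2.2 = 58.1818 kg; height = 72 × 2.54 = 182.88 cm.
Harris-Benedict: BMR = 66.47 + 13.75(58.1818) + 5.003(182.88) − 6.755(35) = 1544.9936 kcal/day.
TEE = 1544.9936 × 1.275 = 1969.8669 kcal/day.
With stress factor 1.15: 1969.8669 × 1.15 = 2265.3469 kcal/day.
Protein energy = 20% × 2265.3469 = 453.0694 kcal.
Protein = 453.0694 ÷ 4 kcal/g = 113.2673 g.

113 g/day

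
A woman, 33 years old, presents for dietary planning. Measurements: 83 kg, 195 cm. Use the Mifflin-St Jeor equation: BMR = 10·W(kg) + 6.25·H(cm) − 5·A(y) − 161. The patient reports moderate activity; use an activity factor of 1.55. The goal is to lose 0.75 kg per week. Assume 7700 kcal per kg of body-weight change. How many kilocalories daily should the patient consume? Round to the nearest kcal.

Mifflin-St Jeor (female): BMR = 10(83) + 6.25(195) − 5(33) − 161 = 830 + 1218.75 − 165 − 161 = 1722.75 kcal/day.
TEE = 1722.75 × 1.55 = 2670.2625 kcal/day.
Required daily deficit = 0.75 × 7700 ÷ 7 = 825 kcal/day.
Target intake = 2670.2625 − 825 = 1845.2625 kcal/day.

1845 kilocalories daily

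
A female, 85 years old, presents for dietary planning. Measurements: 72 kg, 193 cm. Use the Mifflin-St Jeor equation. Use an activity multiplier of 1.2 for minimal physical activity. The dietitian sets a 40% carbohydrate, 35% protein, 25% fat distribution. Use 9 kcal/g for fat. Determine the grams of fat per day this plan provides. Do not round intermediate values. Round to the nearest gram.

45 g/day

Mifflin-St Jeor (female): BMR = 10(72) + 6.25(193) − 5(85) − 161 = 720 + 1206.25 − 425 − 161 = 1340.25 kcal/day.
TEE = 1340.25 × 1.2 = 1608.3 kcal/day.
Fat energy = 25% × 1608.3 = 402.075 kcal.
Fat = 402.075 ÷ 9 kcal/g = 44.675 g.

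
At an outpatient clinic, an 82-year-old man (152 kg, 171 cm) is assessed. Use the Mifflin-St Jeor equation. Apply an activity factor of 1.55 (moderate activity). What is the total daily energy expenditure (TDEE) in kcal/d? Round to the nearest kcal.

Mifflin-St Jeor (male): BMR = 10(152) + 6.25(171) − 5(82) + 5 = 1520 + 1068.75 − 410 + 5 = 2183.75 kcal/day.
TEE = BMR × activity factor = 2183.75 × 1.55 = 3384.8125 kcal/day.

3385 kcal/d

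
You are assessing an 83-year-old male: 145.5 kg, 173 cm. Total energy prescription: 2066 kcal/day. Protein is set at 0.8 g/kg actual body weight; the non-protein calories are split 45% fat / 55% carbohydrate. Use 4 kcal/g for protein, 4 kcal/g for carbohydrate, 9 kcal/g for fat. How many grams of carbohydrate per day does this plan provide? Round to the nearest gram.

Protein = 0.8 × 145.5 = 116.4 g → 116.4 × 4 = 465.6 kcal.
Non-protein calories = 2066 − 465.6 = 1600.4 kcal.
Fat: 45% × 1600.4 = 720.18 kcal; carbohydrate: 880.22 kcal.
Carbohydrate: 880.22 kcal ÷ 4 kcal/g = 220.055 g.

220 g/day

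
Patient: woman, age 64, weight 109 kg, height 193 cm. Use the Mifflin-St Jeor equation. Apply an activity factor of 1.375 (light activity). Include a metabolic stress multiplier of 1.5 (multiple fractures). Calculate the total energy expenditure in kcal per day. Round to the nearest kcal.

Mifflin-St Jeor (female): BMR = 10(109) + 6.25(193) − 5(64) − 161 = 1090 + 1206.25 − 320 − 161 = 1815.25 kcal/day.
TEE = BMR × activity factor = 1815.25 × 1.375 = 2495.9688 kcal/day.
Apply stress factor: 2495.9688 × 1.5 = 3743.9531 kcal/day.

3744 kcal per day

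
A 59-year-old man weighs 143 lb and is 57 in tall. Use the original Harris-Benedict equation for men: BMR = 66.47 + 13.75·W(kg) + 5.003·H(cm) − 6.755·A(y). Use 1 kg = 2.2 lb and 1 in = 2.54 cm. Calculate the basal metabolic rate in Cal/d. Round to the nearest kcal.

Convert to metric: weight = 143 ÷ 2.2 = 65 kg; height = 57 × 2.54 = 144.78 cm.
Harris-Benedict: BMR = 66.47 + 13.75(65) + 5.003(144.78) − 6.755(59) = 1286.0093 kcal/day.

1286 Cal/d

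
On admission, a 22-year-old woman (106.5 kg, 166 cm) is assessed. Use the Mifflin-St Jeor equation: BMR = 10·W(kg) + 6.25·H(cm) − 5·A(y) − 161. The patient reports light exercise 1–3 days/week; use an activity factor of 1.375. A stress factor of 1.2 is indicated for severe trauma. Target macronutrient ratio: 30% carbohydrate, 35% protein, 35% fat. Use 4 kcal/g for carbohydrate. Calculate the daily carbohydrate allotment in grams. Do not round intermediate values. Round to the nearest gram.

Mifflin-St Jeor (female): BMR = 10(106.5) + 6.25(166) − 5(22) − 161 = 1065 + 1037.5 − 110 − 161 = 1831.5 kcal/day.
TEE = 1831.5 × 1.375 = 2518.3125 kcal/day.
With stress factor 1.2: 2518.3125 × 1.2 = 3021.975 kcal/day.
Carbohydrate energy = 30% × 3021.975 = 906.5925 kcal.
Carbohydrate = 906.5925 ÷ 4 kcal/g = 226.6481 g.

227 g/day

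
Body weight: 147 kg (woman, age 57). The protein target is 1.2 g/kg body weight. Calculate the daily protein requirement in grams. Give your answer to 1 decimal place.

176.4 g/day

Protein = 1.2 g/kg × 147 kg = 176.4 g/day.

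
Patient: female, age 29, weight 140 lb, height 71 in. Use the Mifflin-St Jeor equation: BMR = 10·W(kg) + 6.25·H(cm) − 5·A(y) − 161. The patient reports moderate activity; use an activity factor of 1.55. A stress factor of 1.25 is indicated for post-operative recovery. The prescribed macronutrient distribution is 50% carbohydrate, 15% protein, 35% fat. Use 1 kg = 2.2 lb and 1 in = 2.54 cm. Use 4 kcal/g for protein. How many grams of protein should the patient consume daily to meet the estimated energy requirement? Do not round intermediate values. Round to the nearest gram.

Convert to metric: weight = 140 ÷ 2.2 = 63.6364 kg; height = 71 × 2.54 = 180.34 cm.
Mifflin-St Jeor (female): BMR = 10(63.6364) + 6.25(180.34) − 5(29) − 161 = 636.3636 + 1127.125 − 145 − 161 = 1457.4886 kcal/day.
TEE = 1457.4886 × 1.55 = 2259.1074 kcal/day.
With stress factor 1.25: 2259.1074 × 1.25 = 2823.8842 kcal/day.
Protein energy = 15% × 2823.8842 = 423.5826 kcal.
Protein = 423.5826 ÷ 4 kcal/g = 105.8957 g.

106 g/day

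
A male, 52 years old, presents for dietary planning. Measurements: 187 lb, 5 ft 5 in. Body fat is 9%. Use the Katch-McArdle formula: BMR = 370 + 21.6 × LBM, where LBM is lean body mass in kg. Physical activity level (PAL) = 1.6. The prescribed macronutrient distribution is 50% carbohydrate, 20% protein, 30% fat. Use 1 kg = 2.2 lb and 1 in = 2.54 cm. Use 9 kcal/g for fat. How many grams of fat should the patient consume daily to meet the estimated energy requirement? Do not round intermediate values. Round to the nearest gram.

109 g/day

Convert to metric: weight = 187 ÷ 2.2 = 85 kg; height = (5×12 + 5) × 2.54 = 65 × 2.54 = 165.1 cm.
LBM = 85 × (1 − 0.09) = 77.35 kg. Katch-McArdle: BMR = 370 + 21.6 × 77.35 = 2040.76 kcal/day.
TEE = 2040.76 × 1.6 = 3265.216 kcal/day.
Fat energy = 30% × 3265.216 = 979.5648 kcal.
Fat = 979.5648 ÷ 9 kcal/g = 108.8405 g.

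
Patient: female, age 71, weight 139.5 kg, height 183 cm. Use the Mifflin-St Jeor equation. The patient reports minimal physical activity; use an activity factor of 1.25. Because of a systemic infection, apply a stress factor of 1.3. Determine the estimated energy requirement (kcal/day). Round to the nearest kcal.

Mifflin-St Jeor (female): BMR = 10(139.5) + 6.25(183) − 5(71) − 161 = 1395 + 1143.75 − 355 − 161 = 2022.75 kcal/day.
TEE = BMR × activity factor = 2022.75 × 1.25 = 2528.4375 kcal/day.
Apply stress factor: 2528.4375 × 1.3 = 3286.9688 kcal/day.

3287 kcal/day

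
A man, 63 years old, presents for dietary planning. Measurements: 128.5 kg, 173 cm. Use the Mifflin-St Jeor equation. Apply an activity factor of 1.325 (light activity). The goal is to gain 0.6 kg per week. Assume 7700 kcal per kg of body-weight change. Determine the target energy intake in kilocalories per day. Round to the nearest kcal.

Mifflin-St Jeor (male): BMR = 10(128.5) + 6.25(173) − 5(63) + 5 = 1285 + 1081.25 − 315 + 5 = 2056.25 kcal/day.
TEE = 2056.25 × 1.325 = 2724.5313 kcal/day.
Required daily surplus = 0.6 × 7700 ÷ 7 = 660 kcal/day.
Target intake = 2724.5313 + 660 = 3384.5313 kcal/day.

3385 kilocalories per day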